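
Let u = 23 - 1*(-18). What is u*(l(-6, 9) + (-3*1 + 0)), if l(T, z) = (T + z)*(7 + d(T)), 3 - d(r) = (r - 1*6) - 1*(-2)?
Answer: 2337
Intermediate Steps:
d(r) = 7 - r (d(r) = 3 - ((r - 1*6) - 1*(-2)) = 3 - ((r - 6) + 2) = 3 - ((-6 + r) + 2) = 3 - (-4 + r) = 3 + (4 - r) = 7 - r)
l(T, z) = (14 - T)*(T + z) (l(T, z) = (T + z)*(7 + (7 - T)) = (T + z)*(14 - T) = (14 - T)*(T + z))
u = 41 (u = 23 + 18 = 41)
u*(l(-6, 9) + (-3*1 + 0)) = 41*((-1*(-6)**2 + 14*(-6) + 14*9 - 1*(-6)*9) + (-3*1 + 0)) = 41*((-1*36 - 84 + 126 + 54) + (-3 + 0)) = 41*((-36 - 84 + 126 + 54) - 3) = 41*(60 - 3) = 41*57 = 2337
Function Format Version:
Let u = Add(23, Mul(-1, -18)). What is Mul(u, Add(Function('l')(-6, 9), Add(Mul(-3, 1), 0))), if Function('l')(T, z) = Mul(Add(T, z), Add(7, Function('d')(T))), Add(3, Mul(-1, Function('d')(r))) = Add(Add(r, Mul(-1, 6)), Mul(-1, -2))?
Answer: 2337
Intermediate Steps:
Function('d')(r) = Add(7, Mul(-1, r)) (Function('d')(r) = Add(3, Mul(-1, Add(Add(r, Mul(-1, 6)), Mul(-1, -2)))) = Add(3, Mul(-1, Add(Add(r, -6), 2))) = Add(3, Mul(-1, Add(Add(-6, r), 2))) = Add(3, Mul(-1, Add(-4, r))) = Add(3, Add(4, Mul(-1, r))) = Add(7, Mul(-1, r)))
Function('l')(T, z) = Mul(Add(14, Mul(-1, T)), Add(T, z)) (Function('l')(T, z) = Mul(Add(T, z), Add(7, Add(7, Mul(-1, T)))) = Mul(Add(T, z), Add(14, Mul(-1, T))) = Mul(Add(14, Mul(-1, T)), Add(T, z)))
u = 41 (u = Add(23, 18) = 41)
Mul(u, Add(Function('l')(-6, 9), Add(Mul(-3, 1), 0))) = Mul(41, Add(Add(Mul(-1, Pow(-6, 2)), Mul(14, -6), Mul(14, 9), Mul(-1, -6, 9)), Add(Mul(-3, 1), 0))) = Mul(41, Add(Add(Mul(-1, 36), -84, 126, 54), Add(-3, 0))) = Mul(41, Add(Add(-36, -84, 126, 54), -3)) = Mul(41, Add(60, -3)) = Mul(41, 57) = 2337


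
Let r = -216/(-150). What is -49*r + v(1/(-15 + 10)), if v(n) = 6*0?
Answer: -1764/25 ≈ -70.560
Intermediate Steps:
r = 36/25 (r = -216*(-1/150) = 36/25 ≈ 1.4400)
v(n) = 0
-49*r + v(1/(-15 + 10)) = -49*36/25 + 0 = -1764/25 + 0 = -1764/25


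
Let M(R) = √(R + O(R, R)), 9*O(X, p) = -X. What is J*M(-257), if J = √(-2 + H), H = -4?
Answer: -4*√771/3 ≈ -37.023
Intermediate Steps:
O(X, p) = -X/9 (O(X, p) = (-X)/9 = -X/9)
M(R) = 2*√2*√R/3 (M(R) = √(R - R/9) = √(8*R/9) = 2*√2*√R/3)
J = I*√6 (J = √(-2 - 4) = √(-6) = I*√6 ≈ 2.4495*I)
J*M(-257) = (I*√6)*(2*√2*√(-257)/3) = (I*√6)*(2*√2*(I*√257)/3) = (I*√6)*(2*I*√514/3) = -4*√771/3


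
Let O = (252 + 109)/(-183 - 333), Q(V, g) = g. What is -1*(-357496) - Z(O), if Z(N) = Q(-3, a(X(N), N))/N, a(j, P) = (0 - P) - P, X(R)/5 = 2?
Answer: 357498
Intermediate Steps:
X(R) = 10 (X(R) = 5*2 = 10)
a(j, P) = -2*P (a(j, P) = -P - P = -2*P)
O = -361/516 (O = 361/(-516) = 361*(-1/516) = -361/516 ≈ -0.69961)
Z(N) = -2 (Z(N) = (-2*N)/N = -2)
-1*(-357496) - Z(O) = -1*(-357496) - 1*(-2) = 357496 + 2 = 357498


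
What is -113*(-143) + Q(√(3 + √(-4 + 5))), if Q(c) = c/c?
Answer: 16160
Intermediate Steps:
Q(c) = 1
-113*(-143) + Q(√(3 + √(-4 + 5))) = -113*(-143) + 1 = 16159 + 1 = 16160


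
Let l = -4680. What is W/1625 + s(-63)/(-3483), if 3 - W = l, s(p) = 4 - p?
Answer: 16202014/5659875 ≈ 2.8626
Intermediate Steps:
W = 4683 (W = 3 - 1*(-4680) = 3 + 4680 = 4683)
W/1625 + s(-63)/(-3483) = 4683/1625 + (4 - 1*(-63))/(-3483) = 4683*(1/1625) + (4 + 63)*(-1/3483) = 4683/1625 + 67*(-1/3483) = 4683/1625 - 67/3483 = 16202014/5659875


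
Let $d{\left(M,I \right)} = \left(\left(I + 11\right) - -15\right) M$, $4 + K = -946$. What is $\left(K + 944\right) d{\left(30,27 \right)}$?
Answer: $-9540$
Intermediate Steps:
$K = -950$ ($K = -4 - 946 = -950$)
$d{\left(M,I \right)} = M \left(26 + I\right)$ ($d{\left(M,I \right)} = \left(\left(11 + I\right) + 15\right) M = \left(26 + I\right) M = M \left(26 + I\right)$)
$\left(K + 944\right) d{\left(30,27 \right)} = \left(-950 + 944\right) 30 \left(26 + 27\right) = - 6 \cdot 30 \cdot 53 = \left(-6\right) 1590 = -9540$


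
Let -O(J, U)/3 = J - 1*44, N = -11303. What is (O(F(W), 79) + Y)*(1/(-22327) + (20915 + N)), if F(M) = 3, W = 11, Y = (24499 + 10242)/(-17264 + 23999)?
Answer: 185237279788958/150372345 ≈ 1.2319e+6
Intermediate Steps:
Y = 34741/6735 ≈ 5.1583
O(J, U) = 132 - 3*J (O(J, U) = -3*(J - 1*44) = -3*(J - 44) = -3*(-44 + J) = 132 - 3*J)
(O(F(W), 79) + Y)*(1/(-22327) + (20915 + N)) = ((132 - 3*3) + 34741/6735)*(1/(-22327) + (20915 - 11303)) = ((132 - 9) + 34741/6735)*(-1/22327 + 9612) = (123 + 34741/6735)*(214607123/22327) = (863146/6735)*(214607123/22327) = 185237279788958/150372345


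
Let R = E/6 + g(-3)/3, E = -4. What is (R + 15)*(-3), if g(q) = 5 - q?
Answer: -51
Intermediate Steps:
R = 2 (R = -4/6 + (5 - 1*(-3))/3 = -4*⅙ + (5 + 3)*(⅓) = -⅔ + 8*(⅓) = -⅔ + 8/3 = 2)
(R + 15)*(-3) = (2 + 15)*(-3) = 17*(-3) = -51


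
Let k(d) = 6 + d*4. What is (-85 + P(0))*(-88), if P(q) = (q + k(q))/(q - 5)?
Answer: 37928/5 ≈ 7585.6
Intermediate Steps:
k(d) = 6 + 4*d
P(q) = (6 + 5*q)/(-5 + q) (P(q) = (q + (6 + 4*q))/(q - 5) = (6 + 5*q)/(-5 + q))
(-85 + P(0))*(-88) = (-85 + (6 + 5*0)/(-5 + 0))*(-88) = (-85 + (6 + 0)/(-5))*(-88) = (-85 - 1/5*6)*(-88) = (-85 - 6/5)*(-88) = -431/5*(-88) = 37928/5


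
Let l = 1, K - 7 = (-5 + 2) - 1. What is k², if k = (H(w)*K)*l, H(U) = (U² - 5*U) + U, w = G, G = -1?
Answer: 225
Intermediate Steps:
K = 3 (K = 7 + ((-5 + 2) - 1) = 7 + (-3 - 1) = 7 - 4 = 3)
w = -1
H(U) = U² - 4*U
k = 15 (k = (-(-4 - 1)*3)*1 = (-1*(-5)*3)*1 = (5*3)*1 = 15*1 = 15)
k² = 15² = 225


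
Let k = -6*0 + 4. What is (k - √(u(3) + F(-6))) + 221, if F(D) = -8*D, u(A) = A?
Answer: 225 - √51 ≈ 217.86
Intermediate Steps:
k = 4 (k = 0 + 4 = 4)
(k - √(u(3) + F(-6))) + 221 = (4 - √(3 - 8*(-6))) + 221 = (4 - √(3 + 48)) + 221 = (4 - √51) + 221 = 225 - √51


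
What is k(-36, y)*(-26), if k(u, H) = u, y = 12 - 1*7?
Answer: 936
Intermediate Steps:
y = 5 (y = 12 - 7 = 5)
k(-36, y)*(-26) = -36*(-26) = 936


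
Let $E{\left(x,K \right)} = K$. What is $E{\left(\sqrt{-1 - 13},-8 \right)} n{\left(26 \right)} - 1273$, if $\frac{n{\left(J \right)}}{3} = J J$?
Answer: $-17497$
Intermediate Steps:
$n{\left(J \right)} = 3 J^{2}$ ($n{\left(J \right)} = 3 J J = 3 J^{2}$)
$E{\left(\sqrt{-1 - 13},-8 \right)} n{\left(26 \right)} - 1273 = - 8 \cdot 3 \cdot 26^{2} - 1273 = - 8 \cdot 3 \cdot 676 - 1273 = \left(-8\right) 2028 - 1273 = -16224 - 1273 = -17497$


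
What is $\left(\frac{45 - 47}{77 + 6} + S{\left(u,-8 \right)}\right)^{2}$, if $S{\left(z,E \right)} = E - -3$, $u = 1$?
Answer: $\frac{173889}{6889} \approx 25.242$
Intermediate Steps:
$S{\left(z,E \right)} = 3 + E$ ($S{\left(z,E \right)} = E + 3 = 3 + E$)
$\left(\frac{45 - 47}{77 + 6} + S{\left(u,-8 \right)}\right)^{2} = \left(\frac{45 - 47}{77 + 6} + \left(3 - 8\right)\right)^{2} = \left(- \frac{2}{83} - 5\right)^{2} = \left(- \frac{417}{83}\right)^{2} = \frac{173889}{6889}$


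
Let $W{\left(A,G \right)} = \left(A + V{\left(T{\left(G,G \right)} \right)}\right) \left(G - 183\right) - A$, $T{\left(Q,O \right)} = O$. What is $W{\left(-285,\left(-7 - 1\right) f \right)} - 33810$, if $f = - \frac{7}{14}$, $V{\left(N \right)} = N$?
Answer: $16774$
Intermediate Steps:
$f = - \frac{1}{2}$ ($f = \left(-7\right) \frac{1}{14} = - \frac{1}{2} \approx -0.5$)
$W{\left(A,G \right)} = - A + \left(-183 + G\right) \left(A + G\right)$ ($W{\left(A,G \right)} = \left(A + G\right) \left(G - 183\right) - A = \left(A + G\right) \left(-183 + G\right) - A = \left(-183 + G\right) \left(A + G\right) - A = - A + \left(-183 + G\right) \left(A + G\right)$)
$W{\left(-285,\left(-7 - 1\right) f \right)} - 33810 = \left(\left(\left(-7 - 1\right) \left(- \frac{1}{2}\right)\right)^{2} - -52440 - 183 \left(-7 - 1\right) \left(- \frac{1}{2}\right) - 285 \left(-7 - 1\right) \left(- \frac{1}{2}\right)\right) - 33810 = \left(\left(\left(-8\right) \left(- \frac{1}{2}\right)\right)^{2} + 52440 - 183 \left(\left(-8\right) \left(- \frac{1}{2}\right)\right) - 285 \left(\left(-8\right) \left(- \frac{1}{2}\right)\right)\right) - 33810 = \left(4^{2} + 52440 - 732 - 1140\right) - 33810 = \left(16 + 52440 - 732 - 1140\right) - 33810 = 50584 - 33810 = 16774$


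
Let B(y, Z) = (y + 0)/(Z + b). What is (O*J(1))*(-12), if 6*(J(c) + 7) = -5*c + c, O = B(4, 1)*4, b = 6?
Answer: 1472/7 ≈ 210.29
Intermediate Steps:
B(y, Z) = y/(6 + Z) (B(y, Z) = (y + 0)/(Z + 6) = y/(6 + Z))
O = 16/7 (O = (4/(6 + 1))*4 = (4/7)*4 = 16/7 ≈ 2.2857)
J(c) = -7 - 2*c/3 (J(c) = -7 + (-5*c + c)/6 = -7 + (-4*c)/6 = -7 - 2*c/3)
(O*J(1))*(-12) = (16*(-7 - ⅔*1)/7)*(-12) = (16*(-7 - ⅔)/7)*(-12) = ((16/7)*(-23/3))*(-12) = -368/21*(-12) = 1472/7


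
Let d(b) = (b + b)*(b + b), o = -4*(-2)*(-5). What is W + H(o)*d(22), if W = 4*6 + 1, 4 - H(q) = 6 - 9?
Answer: 13577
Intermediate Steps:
o = -40 (o = 8*(-5) = -40)
H(q) = 7 (H(q) = 4 - (6 - 9) = 4 - 1*(-3) = 4 + 3 = 7)
W = 25 (W = 24 + 1 = 25)
d(b) = 4*b² (d(b) = (2*b)*(2*b) = 4*b²)
W + H(o)*d(22) = 25 + 7*(4*22²) = 25 + 7*(4*484) = 25 + 7*1936 = 25 + 13552 = 13577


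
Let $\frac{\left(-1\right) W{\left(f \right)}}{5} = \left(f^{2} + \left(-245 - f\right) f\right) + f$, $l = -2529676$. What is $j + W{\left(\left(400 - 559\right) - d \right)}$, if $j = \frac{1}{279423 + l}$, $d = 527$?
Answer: $- \frac{1883281740761}{2250253} \approx -8.3692 \cdot 10^{5}$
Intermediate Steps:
$j = - \frac{1}{2250253}$ ($j = \frac{1}{279423 - 2529676} = \frac{1}{-2250253} = - \frac{1}{2250253} \approx -4.4439 \cdot 10^{-7}$)
$W{\left(f \right)} = - 5 f - 5 f^{2} - 5 f \left(-245 - f\right)$ ($W{\left(f \right)} = - 5 \left(\left(f^{2} + \left(-245 - f\right) f\right) + f\right) = - 5 \left(\left(f^{2} + f \left(-245 - f\right)\right) + f\right) = - 5 \left(f + f^{2} + f \left(-245 - f\right)\right) = - 5 f - 5 f^{2} - 5 f \left(-245 - f\right)$)
$j + W{\left(\left(400 - 559\right) - d \right)} = - \frac{1}{2250253} + 1220 \left(\left(400 - 559\right) - 527\right) = - \frac{1}{2250253} + 1220 \left(-159 - 527\right) = - \frac{1}{2250253} + 1220 \left(-686\right) = - \frac{1}{2250253} - 836920 = - \frac{1883281740761}{2250253}$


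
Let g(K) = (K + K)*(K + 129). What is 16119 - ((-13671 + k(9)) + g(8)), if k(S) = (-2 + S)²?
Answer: 27549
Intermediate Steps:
g(K) = 2*K*(129 + K) (g(K) = (2*K)*(129 + K) = 2*K*(129 + K))
16119 - ((-13671 + k(9)) + g(8)) = 16119 - ((-13671 + (-2 + 9)²) + 2*8*(129 + 8)) = 16119 - ((-13671 + 7²) + 2*8*137) = 16119 - ((-13671 + 49) + 2192) = 16119 - (-13622 + 2192) = 16119 - 1*(-11430) = 16119 + 11430 = 27549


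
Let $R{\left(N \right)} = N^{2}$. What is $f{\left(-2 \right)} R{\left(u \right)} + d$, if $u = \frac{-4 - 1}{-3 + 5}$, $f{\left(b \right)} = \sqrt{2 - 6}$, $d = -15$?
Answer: $-15 + \frac{25 i}{2} \approx -15.0 + 12.5 i$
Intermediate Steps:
$f{\left(b \right)} = 2 i$ ($f{\left(b \right)} = \sqrt{-4} = 2 i$)
$u = - \frac{5}{2} \approx -2.5$
$f{\left(-2 \right)} R{\left(u \right)} + d = 2 i \left(- \frac{5}{2}\right)^{2} - 15 = 2 i \frac{25}{4} - 15 = \frac{25 i}{2} - 15 = -15 + \frac{25 i}{2}$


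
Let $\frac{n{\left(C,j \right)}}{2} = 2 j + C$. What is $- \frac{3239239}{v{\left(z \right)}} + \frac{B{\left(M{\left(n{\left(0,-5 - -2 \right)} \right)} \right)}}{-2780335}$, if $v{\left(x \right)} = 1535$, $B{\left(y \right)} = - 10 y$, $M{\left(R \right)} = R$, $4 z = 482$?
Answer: $- \frac{1801233949853}{853562845} \approx -2110.3$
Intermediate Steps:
$z = \frac{241}{2}$ ($z = \frac{1}{4} \cdot 482 = \frac{241}{2} \approx 120.5$)
$n{\left(C,j \right)} = 2 C + 4 j$ ($n{\left(C,j \right)} = 2 \left(2 j + C\right) = 2 \left(C + 2 j\right) = 2 C + 4 j$)
$- \frac{3239239}{v{\left(z \right)}} + \frac{B{\left(M{\left(n{\left(0,-5 - -2 \right)} \right)} \right)}}{-2780335} = - \frac{3239239}{1535} + \frac{\left(-10\right) \left(2 \cdot 0 + 4 \left(-5 - -2\right)\right)}{-2780335} = \left(-3239239\right) \frac{1}{1535} + - 10 \left(0 + 4 \left(-5 + 2\right)\right) \left(- \frac{1}{2780335}\right) = - \frac{3239239}{1535} + - 10 \left(0 + 4 \left(-3\right)\right) \left(- \frac{1}{2780335}\right) = - \frac{3239239}{1535} + - 10 \left(0 - 12\right) \left(- \frac{1}{2780335}\right) = - \frac{3239239}{1535} + \left(-10\right) \left(-12\right) \left(- \frac{1}{2780335}\right) = - \frac{3239239}{1535} + 120 \left(- \frac{1}{2780335}\right) = - \frac{3239239}{1535} - \frac{24}{556067} = - \frac{1801233949853}{853562845}$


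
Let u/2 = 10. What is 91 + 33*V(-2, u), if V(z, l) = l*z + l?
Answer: -569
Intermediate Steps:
u = 20 (u = 2*10 = 20)
V(z, l) = l + l*z
91 + 33*V(-2, u) = 91 + 33*(20*(1 - 2)) = 91 + 33*(20*(-1)) = 91 + 33*(-20) = 91 - 660 = -569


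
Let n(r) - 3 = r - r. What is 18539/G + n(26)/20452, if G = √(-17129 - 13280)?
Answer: 3/20452 - 18539*I*√30409/30409 ≈ 0.00014668 - 106.31*I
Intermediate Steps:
n(r) = 3 (n(r) = 3 + (r - r) = 3 + 0 = 3)
G = I*√30409 (G = √(-30409) = I*√30409 ≈ 174.38*I)
18539/G + n(26)/20452 = 18539/((I*√30409)) + 3/20452 = 18539*(-I*√30409/30409) + 3*(1/20452) = -18539*I*√30409/30409 + 3/20452 = 3/20452 - 18539*I*√30409/30409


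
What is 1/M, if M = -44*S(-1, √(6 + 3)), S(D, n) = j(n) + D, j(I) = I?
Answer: -1/88 ≈ -0.011364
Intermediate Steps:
S(D, n) = D + n (S(D, n) = n + D = D + n)
M = -88 (M = -44*(-1 + √(6 + 3)) = -44*(-1 + √9) = -44*(-1 + 3) = -44*2 = -88)
1/M = 1/(-88) = -1/88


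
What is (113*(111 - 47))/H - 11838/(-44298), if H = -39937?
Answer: 25401845/294854871 ≈ 0.086150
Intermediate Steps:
(113*(111 - 47))/H - 11838/(-44298) = (113*(111 - 47))/(-39937) - 11838/(-44298) = (113*64)*(-1/39937) - 11838*(-1/44298) = 7232*(-1/39937) + 1973/7383 = -7232/39937 + 1973/7383 = 25401845/294854871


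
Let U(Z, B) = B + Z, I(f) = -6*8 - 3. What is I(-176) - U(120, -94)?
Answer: -77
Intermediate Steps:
I(f) = -51 (I(f) = -48 - 3 = -51)
I(-176) - U(120, -94) = -51 - (-94 + 120) = -51 - 1*26 = -51 - 26 = -77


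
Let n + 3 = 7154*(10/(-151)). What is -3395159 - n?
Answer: -512597016/151 ≈ -3.3947e+6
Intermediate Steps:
n = -71993/151 (n = -3 + 7154*(10/(-151)) = -3 + 7154*(10*(-1/151)) = -3 + 7154*(-10/151) = -3 - 71540/151 = -71993/151 ≈ -476.77)
-3395159 - n = -3395159 - 1*(-71993/151) = -3395159 + 71993/151 = -512597016/151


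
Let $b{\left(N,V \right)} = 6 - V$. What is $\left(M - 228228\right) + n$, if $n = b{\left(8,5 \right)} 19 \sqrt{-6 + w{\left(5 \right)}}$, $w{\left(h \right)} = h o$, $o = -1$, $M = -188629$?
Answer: $-416857 + 19 i \sqrt{11} \approx -4.1686 \cdot 10^{5} + 63.016 i$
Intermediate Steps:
$w{\left(h \right)} = - h$ ($w{\left(h \right)} = h \left(-1\right) = - h$)
$n = 19 i \sqrt{11}$ ($n = \left(6 - 5\right) 19 \sqrt{-6 - 5} = 1 \cdot 19 \sqrt{-11} = 19 i \sqrt{11} \approx 63.016 i$)
$\left(M - 228228\right) + n = \left(-188629 - 228228\right) + 19 i \sqrt{11} = -416857 + 19 i \sqrt{11}$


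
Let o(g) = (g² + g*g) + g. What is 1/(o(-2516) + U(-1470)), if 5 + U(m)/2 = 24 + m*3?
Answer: 1/12649214 ≈ 7.9056e-8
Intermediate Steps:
U(m) = 38 + 6*m (U(m) = -10 + 2*(24 + m*3) = -10 + 2*(24 + 3*m) = -10 + (48 + 6*m) = 38 + 6*m)
o(g) = g + 2*g² (o(g) = (g² + g²) + g = 2*g² + g = g + 2*g²)
1/(o(-2516) + U(-1470)) = 1/(-2516*(1 + 2*(-2516)) + (38 + 6*(-1470))) = 1/(-2516*(1 - 5032) + (38 - 8820)) = 1/(-2516*(-5031) - 8782) = 1/(12657996 - 8782) = 1/12649214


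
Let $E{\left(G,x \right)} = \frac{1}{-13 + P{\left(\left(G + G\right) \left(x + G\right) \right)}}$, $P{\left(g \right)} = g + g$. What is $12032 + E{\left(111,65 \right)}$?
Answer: $\frac{940072193}{78131} \approx 12032.0$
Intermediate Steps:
$P{\left(g \right)} = 2 g$
$E{\left(G,x \right)} = \frac{1}{-13 + 4 G \left(G + x\right)}$ ($E{\left(G,x \right)} = \frac{1}{-13 + 2 \left(G + G\right) \left(x + G\right)} = \frac{1}{-13 + 2 \cdot 2 G \left(G + x\right)} = \frac{1}{-13 + 4 G \left(G + x\right)}$)
$12032 + E{\left(111,65 \right)} = 12032 + \frac{1}{-13 + 4 \cdot 111 \left(111 + 65\right)} = 12032 + \frac{1}{-13 + 4 \cdot 111 \cdot 176} = 12032 + \frac{1}{-13 + 78144} = 12032 + \frac{1}{78131} = \frac{940072193}{78131}$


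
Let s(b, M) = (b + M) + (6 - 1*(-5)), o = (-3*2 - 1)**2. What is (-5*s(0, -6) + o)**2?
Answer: 576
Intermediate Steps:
o = 49 (o = (-6 - 1)**2 = (-7)**2 = 49)
s(b, M) = 11 + M + b (s(b, M) = (M + b) + (6 + 5) = (M + b) + 11 = 11 + M + b)
(-5*s(0, -6) + o)**2 = (-5*(11 - 6 + 0) + 49)**2 = (-5*5 + 49)**2 = (-25 + 49)**2 = 24**2 = 576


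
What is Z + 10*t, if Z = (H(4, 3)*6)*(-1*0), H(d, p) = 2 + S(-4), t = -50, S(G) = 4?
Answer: -500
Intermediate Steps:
H(d, p) = 6 (H(d, p) = 2 + 4 = 6)
Z = 0 (Z = (6*6)*(-1*0) = 36*0 = 0)
Z + 10*t = 0 + 10*(-50) = 0 - 500 = -500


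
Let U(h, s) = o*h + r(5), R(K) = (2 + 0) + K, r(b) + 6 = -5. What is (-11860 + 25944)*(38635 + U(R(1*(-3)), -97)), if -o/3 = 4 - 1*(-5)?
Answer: 544360684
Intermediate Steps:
o = -27 (o = -3*(4 - 1*(-5)) = -3*(4 + 5) = -3*9 = -27)
r(b) = -11 (r(b) = -6 - 5 = -11)
R(K) = 2 + K
U(h, s) = -11 - 27*h (U(h, s) = -27*h - 11 = -11 - 27*h)
(-11860 + 25944)*(38635 + U(R(1*(-3)), -97)) = (-11860 + 25944)*(38635 + (-11 - 27*(2 + 1*(-3)))) = 14084*(38635 + (-11 - 27*(2 - 3))) = 14084*(38635 + (-11 - 27*(-1))) = 14084*(38635 + (-11 + 27)) = 14084*(38635 + 16) = 14084*38651 = 544360684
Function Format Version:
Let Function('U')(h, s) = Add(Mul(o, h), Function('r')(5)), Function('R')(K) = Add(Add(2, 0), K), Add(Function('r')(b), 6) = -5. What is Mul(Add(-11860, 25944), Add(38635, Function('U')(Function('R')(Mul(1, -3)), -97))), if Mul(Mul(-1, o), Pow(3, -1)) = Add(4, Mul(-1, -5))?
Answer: 544360684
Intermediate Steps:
o = -27 (o = Mul(-3, Add(4, Mul(-1, -5))) = Mul(-3, Add(4, 5)) = Mul(-3, 9) = -27)
Function('r')(b) = -11 (Function('r')(b) = Add(-6, -5) = -11)
Function('R')(K) = Add(2, K)
Function('U')(h, s) = Add(-11, Mul(-27, h)) (Function('U')(h, s) = Add(Mul(-27, h), -11) = Add(-11, Mul(-27, h)))
Mul(Add(-11860, 25944), Add(38635, Function('U')(Function('R')(Mul(1, -3)), -97))) = Mul(Add(-11860, 25944), Add(38635, Add(-11, Mul(-27, Add(2, Mul(1, -3)))))) = Mul(14084, Add(38635, Add(-11, Mul(-27, Add(2, -3))))) = Mul(14084, Add(38635, Add(-11, Mul(-27, -1)))) = Mul(14084, Add(38635, Add(-11, 27))) = Mul(14084, Add(38635, 16)) = Mul(14084, 38651) = 544360684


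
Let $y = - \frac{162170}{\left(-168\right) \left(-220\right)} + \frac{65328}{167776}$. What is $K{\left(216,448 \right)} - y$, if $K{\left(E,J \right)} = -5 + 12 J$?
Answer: $\frac{14879629405}{2768304} \approx 5375.0$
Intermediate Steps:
$y = - \frac{11068621}{2768304}$ ($y = - \frac{162170}{36960} + 65328 \cdot \frac{1}{167776} = \left(-162170\right) \frac{1}{36960} + \frac{4083}{10486} = - \frac{16217}{3696} + \frac{4083}{10486} = - \frac{11068621}{2768304} \approx -3.9983$)
$K{\left(216,448 \right)} - y = \left(-5 + 12 \cdot 448\right) - - \frac{11068621}{2768304} = \left(-5 + 5376\right) + \frac{11068621}{2768304} = 5371 + \frac{11068621}{2768304} = \frac{14879629405}{2768304}$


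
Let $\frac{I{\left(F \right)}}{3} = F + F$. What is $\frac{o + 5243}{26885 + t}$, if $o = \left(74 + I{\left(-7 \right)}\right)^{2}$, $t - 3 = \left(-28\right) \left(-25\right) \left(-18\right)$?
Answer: $\frac{6267}{14288} \approx 0.43862$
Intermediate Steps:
$I{\left(F \right)} = 6 F$ ($I{\left(F \right)} = 3 \left(F + F\right) = 3 \cdot 2 F = 6 F$)
$t = -12597$ ($t = 3 + \left(-28\right) \left(-25\right) \left(-18\right) = 3 + 700 \left(-18\right) = 3 - 12600 = -12597$)
$o = 1024$ ($o = \left(74 + 6 \left(-7\right)\right)^{2} = \left(74 - 42\right)^{2} = 32^{2} = 1024$)
$\frac{o + 5243}{26885 + t} = \frac{1024 + 5243}{26885 - 12597} = \frac{6267}{14288}$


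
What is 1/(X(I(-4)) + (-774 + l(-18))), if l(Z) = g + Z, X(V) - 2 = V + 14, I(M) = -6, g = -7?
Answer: -1/789 ≈ -0.0012674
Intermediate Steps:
X(V) = 16 + V (X(V) = 2 + (V + 14) = 2 + (14 + V) = 16 + V)
l(Z) = -7 + Z
1/(X(I(-4)) + (-774 + l(-18))) = 1/((16 - 6) + (-774 + (-7 - 18))) = 1/(10 + (-774 - 25)) = 1/(10 - 799) = 1/(-789) = 1*(-1/789) = -1/789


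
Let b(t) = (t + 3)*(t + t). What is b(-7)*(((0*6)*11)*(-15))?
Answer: 0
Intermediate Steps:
b(t) = 2*t*(3 + t) (b(t) = (3 + t)*(2*t) = 2*t*(3 + t))
b(-7)*(((0*6)*11)*(-15)) = (2*(-7)*(3 - 7))*(((0*6)*11)*(-15)) = (2*(-7)*(-4))*((0*11)*(-15)) = 56*(0*(-15)) = 56*0 = 0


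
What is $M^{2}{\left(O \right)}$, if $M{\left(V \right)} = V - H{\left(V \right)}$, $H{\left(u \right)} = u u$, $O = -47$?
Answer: $5089536$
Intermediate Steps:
$H{\left(u \right)} = u^{2}$
$M{\left(V \right)} = V - V^{2}$
$M^{2}{\left(O \right)} = \left(- 47 \left(1 - -47\right)\right)^{2} = \left(- 47 \left(1 + 47\right)\right)^{2} = \left(\left(-47\right) 48\right)^{2} = \left(-2256\right)^{2} = 5089536$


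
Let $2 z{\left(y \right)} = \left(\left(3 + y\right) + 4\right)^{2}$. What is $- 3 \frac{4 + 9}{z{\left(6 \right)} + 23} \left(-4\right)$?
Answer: $\frac{312}{215} \approx 1.4512$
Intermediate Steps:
$z{\left(y \right)} = \frac{\left(7 + y\right)^{2}}{2}$ ($z{\left(y \right)} = \frac{\left(\left(3 + y\right) + 4\right)^{2}}{2} = \frac{\left(7 + y\right)^{2}}{2}$)
$- 3 \frac{4 + 9}{z{\left(6 \right)} + 23} \left(-4\right) = - 3 \frac{4 + 9}{\frac{\left(7 + 6\right)^{2}}{2} + 23} \left(-4\right) = - 3 \frac{13}{\frac{13^{2}}{2} + 23} \left(-4\right) = - 3 \frac{13}{\frac{1}{2} \cdot 169 + 23} \left(-4\right) = - 3 \frac{13}{\frac{169}{2} + 23} \left(-4\right) = - 3 \frac{13}{\frac{215}{2}} \left(-4\right) = - 3 \cdot 13 \cdot \frac{2}{215} \left(-4\right) = \left(-3\right) \frac{26}{215} \left(-4\right) = \left(- \frac{78}{215}\right) \left(-4\right) = \frac{312}{215}$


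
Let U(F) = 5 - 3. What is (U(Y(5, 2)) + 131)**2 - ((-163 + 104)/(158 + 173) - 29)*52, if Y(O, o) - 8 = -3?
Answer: 6357275/331 ≈ 19206.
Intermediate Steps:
Y(O, o) = 5 (Y(O, o) = 8 - 3 = 5)
U(F) = 2
(U(Y(5, 2)) + 131)**2 - ((-163 + 104)/(158 + 173) - 29)*52 = (2 + 131)**2 - ((-163 + 104)/(158 + 173) - 29)*52 = 133**2 - (-59/331 - 29)*52 = 17689 - (-59*1/331 - 29)*52 = 17689 - (-59/331 - 29)*52 = 17689 - (-9658)*52/331 = 17689 - 1*(-502216/331) = 17689 + 502216/331 = 6357275/331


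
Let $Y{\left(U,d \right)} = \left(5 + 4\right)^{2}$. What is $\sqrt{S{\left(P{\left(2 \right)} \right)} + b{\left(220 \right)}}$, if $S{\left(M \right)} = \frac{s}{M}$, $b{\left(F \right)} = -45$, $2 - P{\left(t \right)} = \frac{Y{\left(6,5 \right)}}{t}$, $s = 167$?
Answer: $\frac{i \sqrt{292523}}{77} \approx 7.0241 i$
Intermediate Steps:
$Y{\left(U,d \right)} = 81$ ($Y{\left(U,d \right)} = 9^{2} = 81$)
$P{\left(t \right)} = 2 - \frac{81}{t}$
$S{\left(M \right)} = \frac{167}{M}$
$\sqrt{S{\left(P{\left(2 \right)} \right)} + b{\left(220 \right)}} = \sqrt{\frac{167}{2 - \frac{81}{2}} - 45} = \sqrt{\frac{167}{- \frac{77}{2}} - 45} = \sqrt{167 \left(- \frac{2}{77}\right) - 45} = \sqrt{- \frac{334}{77} - 45} = \sqrt{- \frac{3799}{77}} = \frac{i \sqrt{292523}}{77}$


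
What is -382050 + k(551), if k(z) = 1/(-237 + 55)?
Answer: -69533101/182 ≈ -3.8205e+5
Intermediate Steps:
k(z) = -1/182 (k(z) = 1/(-182) = -1/182)
-382050 + k(551) = -382050 - 1/182 = -69533101/182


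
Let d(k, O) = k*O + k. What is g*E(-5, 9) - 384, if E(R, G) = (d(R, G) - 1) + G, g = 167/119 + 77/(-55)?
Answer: -32652/85 ≈ -384.14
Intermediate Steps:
d(k, O) = k + O*k (d(k, O) = O*k + k = k + O*k)
g = 2/595 (g = 167*(1/119) + 77*(-1/55) = 167/119 - 7/5 = 2/595 ≈ 0.0033613)
E(R, G) = -1 + G + R*(1 + G) (E(R, G) = (R*(1 + G) - 1) + G = (-1 + R*(1 + G)) + G = -1 + G + R*(1 + G))
g*E(-5, 9) - 384 = 2*(-1 + 9 - 5*(1 + 9))/595 - 384 = 2*(-1 + 9 - 5*10)/595 - 384 = 2*(-1 + 9 - 50)/595 - 384 = (2/595)*(-42) - 384 = -12/85 - 384 = -32652/85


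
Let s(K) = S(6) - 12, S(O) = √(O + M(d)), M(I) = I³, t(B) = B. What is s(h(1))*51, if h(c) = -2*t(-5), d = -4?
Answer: -612 + 51*I*√58 ≈ -612.0 + 388.4*I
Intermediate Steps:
S(O) = √(-64 + O) (S(O) = √(O + (-4)³) = √(O - 64) = √(-64 + O))
h(c) = 10 (h(c) = -2*(-5) = 10)
s(K) = -12 + I*√58 (s(K) = √(-64 + 6) - 12 = √(-58) - 12 = I*√58 - 12 = -12 + I*√58)
s(h(1))*51 = (-12 + I*√58)*51 = -612 + 51*I*√58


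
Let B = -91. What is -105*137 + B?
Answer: -14476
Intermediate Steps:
-105*137 + B = -105*137 - 91 = -14385 - 91 = -14476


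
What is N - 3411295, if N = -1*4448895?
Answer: -7860190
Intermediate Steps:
N = -4448895
N - 3411295 = -4448895 - 3411295 = -7860190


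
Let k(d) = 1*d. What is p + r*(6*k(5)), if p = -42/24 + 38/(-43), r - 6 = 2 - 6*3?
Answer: -52053/172 ≈ -302.63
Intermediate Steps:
r = -10 (r = 6 + (2 - 6*3) = 6 + (2 - 18) = 6 - 16 = -10)
p = -453/172 (p = -42*1/24 + 38*(-1/43) = -7/4 - 38/43 = -453/172 ≈ -2.6337)
k(d) = d
p + r*(6*k(5)) = -453/172 - 60*5 = -453/172 - 10*30 = -453/172 - 300 = -52053/172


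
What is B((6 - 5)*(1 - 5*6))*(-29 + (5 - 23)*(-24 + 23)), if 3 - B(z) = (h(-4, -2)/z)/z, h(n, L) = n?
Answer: -27797/841 ≈ -33.052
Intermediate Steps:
B(z) = 3 + 4/z² (B(z) = 3 - (-4/z)/z = 3 - (-4)/z² = 3 + 4/z²)
B((6 - 5)*(1 - 5*6))*(-29 + (5 - 23)*(-24 + 23)) = (3 + 4/((6 - 5)*(1 - 5*6))²)*(-29 + (5 - 23)*(-24 + 23)) = (3 + 4/(1*(1 - 30))²)*(-29 - 18*(-1)) = (3 + 4/(1*(-29))²)*(-29 + 18) = (3 + 4/(-29)²)*(-11) = (3 + 4*(1/841))*(-11) = (3 + 4/841)*(-11) = (2527/841)*(-11) = -27797/841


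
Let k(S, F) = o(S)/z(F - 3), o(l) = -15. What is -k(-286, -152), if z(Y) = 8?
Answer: 15/8 ≈ 1.8750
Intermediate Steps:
k(S, F) = -15/8
-k(-286, -152) = -1*(-15/8) = 15/8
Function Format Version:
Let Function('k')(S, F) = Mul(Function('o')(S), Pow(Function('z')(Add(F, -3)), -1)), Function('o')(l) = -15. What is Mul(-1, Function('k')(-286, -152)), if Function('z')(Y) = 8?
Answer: Rational(15, 8) ≈ 1.8750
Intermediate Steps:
Function('k')(S, F) = Rational(-15, 8) (Function('k')(S, F) = Mul(-15, Pow(8, -1)) = Mul(-15, Rational(1, 8)) = Rational(-15, 8))
Mul(-1, Function('k')(-286, -152)) = Mul(-1, Rational(-15, 8)) = Rational(15, 8)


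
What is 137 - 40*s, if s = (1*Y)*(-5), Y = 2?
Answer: 537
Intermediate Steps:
s = -10 (s = (1*2)*(-5) = 2*(-5) = -10)
137 - 40*s = 137 - 40*(-10) = 137 + 400 = 537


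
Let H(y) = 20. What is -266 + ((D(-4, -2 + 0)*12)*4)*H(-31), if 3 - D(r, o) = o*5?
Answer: 12214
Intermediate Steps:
D(r, o) = 3 - 5*o (D(r, o) = 3 - o*5 = 3 - 5*o)
-266 + ((D(-4, -2 + 0)*12)*4)*H(-31) = -266 + (((3 - 5*(-2 + 0))*12)*4)*20 = -266 + (((3 - 5*(-2))*12)*4)*20 = -266 + (((3 + 10)*12)*4)*20 = -266 + ((13*12)*4)*20 = -266 + (156*4)*20 = -266 + 624*20 = -266 + 12480 = 12214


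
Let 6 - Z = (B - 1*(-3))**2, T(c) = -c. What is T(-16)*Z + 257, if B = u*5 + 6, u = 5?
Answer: -18143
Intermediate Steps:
B = 31 (B = 5*5 + 6 = 25 + 6 = 31)
Z = -1150 (Z = 6 - (31 - 1*(-3))**2 = 6 - (31 + 3)**2 = 6 - 1*34**2 = 6 - 1*1156 = 6 - 1156 = -1150)
T(-16)*Z + 257 = -1*(-16)*(-1150) + 257 = 16*(-1150) + 257 = -18400 + 257 = -18143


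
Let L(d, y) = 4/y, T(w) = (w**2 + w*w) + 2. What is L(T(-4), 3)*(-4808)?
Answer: -19232/3 ≈ -6410.7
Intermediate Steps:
T(w) = 2 + 2*w**2 (T(w) = (w**2 + w**2) + 2 = 2*w**2 + 2 = 2 + 2*w**2)
L(T(-4), 3)*(-4808) = (4/3)*(-4808) = -19232/3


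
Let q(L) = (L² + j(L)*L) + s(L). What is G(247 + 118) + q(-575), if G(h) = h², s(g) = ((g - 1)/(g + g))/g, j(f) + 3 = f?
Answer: 263243624712/330625 ≈ 7.9620e+5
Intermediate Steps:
j(f) = -3 + f
s(g) = (-1 + g)/(2*g²) (s(g) = ((-1 + g)/((2*g)))/g = ((-1 + g)*(1/(2*g)))/g = ((-1 + g)/(2*g))/g = (-1 + g)/(2*g²))
q(L) = L² + L*(-3 + L) + (-1 + L)/(2*L²) (q(L) = (L² + (-3 + L)*L) + (-1 + L)/(2*L²) = (L² + L*(-3 + L)) + (-1 + L)/(2*L²) = L² + L*(-3 + L) + (-1 + L)/(2*L²))
G(247 + 118) + q(-575) = (247 + 118)² + (½)*(-1 - 575 + 2*(-575)³*(-3 + 2*(-575)))/(-575)² = 365² + (½)*(1/330625)*(-1 - 575 + 2*(-190109375)*(-3 - 1150)) = 133225 + (½)*(1/330625)*(-1 - 575 + 2*(-190109375)*(-1153)) = 133225 + (½)*(1/330625)*(-1 - 575 + 438392218750) = 133225 + (½)*(1/330625)*438392218174 = 133225 + 219196109087/330625 = 263243624712/330625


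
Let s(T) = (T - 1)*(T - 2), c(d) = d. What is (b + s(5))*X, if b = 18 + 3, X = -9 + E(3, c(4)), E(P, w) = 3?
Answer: -198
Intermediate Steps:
s(T) = (-1 + T)*(-2 + T)
X = -6 (X = -9 + 3 = -6)
b = 21
(b + s(5))*X = (21 + (2 + 5² - 3*5))*(-6) = (21 + (2 + 25 - 15))*(-6) = (21 + 12)*(-6) = 33*(-6) = -198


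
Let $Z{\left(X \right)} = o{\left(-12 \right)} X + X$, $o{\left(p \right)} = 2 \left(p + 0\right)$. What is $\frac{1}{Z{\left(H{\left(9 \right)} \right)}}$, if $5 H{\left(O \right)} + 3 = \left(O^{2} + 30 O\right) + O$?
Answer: $- \frac{5}{8211} \approx -0.00060894$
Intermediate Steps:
$o{\left(p \right)} = 2 p$
$H{\left(O \right)} = - \frac{3}{5} + \frac{O^{2}}{5} + \frac{31 O}{5}$ ($H{\left(O \right)} = - \frac{3}{5} + \frac{\left(O^{2} + 30 O\right) + O}{5} = - \frac{3}{5} + \frac{O^{2} + 31 O}{5} = - \frac{3}{5} + \left(\frac{O^{2}}{5} + \frac{31 O}{5}\right) = - \frac{3}{5} + \frac{O^{2}}{5} + \frac{31 O}{5}$)
$Z{\left(X \right)} = - 23 X$ ($Z{\left(X \right)} = 2 \left(-12\right) X + X = - 24 X + X = - 23 X$)
$\frac{1}{Z{\left(H{\left(9 \right)} \right)}} = \frac{1}{\left(-23\right) \left(- \frac{3}{5} + \frac{9^{2}}{5} + \frac{31}{5} \cdot 9\right)} = \frac{1}{\left(-23\right) \left(- \frac{3}{5} + \frac{1}{5} \cdot 81 + \frac{279}{5}\right)} = \frac{1}{\left(-23\right) \left(- \frac{3}{5} + \frac{81}{5} + \frac{279}{5}\right)} = \frac{1}{\left(-23\right) \frac{357}{5}} = \frac{1}{- \frac{8211}{5}} = - \frac{5}{8211}$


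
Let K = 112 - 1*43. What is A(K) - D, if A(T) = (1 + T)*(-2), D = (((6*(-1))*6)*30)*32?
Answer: 34420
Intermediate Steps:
K = 69 (K = 112 - 43 = 69)
D = -34560 (D = (-6*6*30)*32 = -36*30*32 = -1080*32 = -34560)
A(T) = -2 - 2*T
A(K) - D = (-2 - 2*69) - 1*(-34560) = (-2 - 138) + 34560 = -140 + 34560 = 34420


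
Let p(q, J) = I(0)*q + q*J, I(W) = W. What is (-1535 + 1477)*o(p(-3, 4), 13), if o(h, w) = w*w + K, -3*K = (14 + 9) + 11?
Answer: -27434/3 ≈ -9144.7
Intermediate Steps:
K = -34/3 (K = -((14 + 9) + 11)/3 = -(23 + 11)/3 = -⅓*34 = -34/3 ≈ -11.333)
p(q, J) = J*q (p(q, J) = 0*q + q*J = 0 + J*q = J*q)
o(h, w) = -34/3 + w² (o(h, w) = w*w - 34/3 = w² - 34/3 = -34/3 + w²)
(-1535 + 1477)*o(p(-3, 4), 13) = (-1535 + 1477)*(-34/3 + 13²) = -58*(-34/3 + 169) = -58*473/3 = -27434/3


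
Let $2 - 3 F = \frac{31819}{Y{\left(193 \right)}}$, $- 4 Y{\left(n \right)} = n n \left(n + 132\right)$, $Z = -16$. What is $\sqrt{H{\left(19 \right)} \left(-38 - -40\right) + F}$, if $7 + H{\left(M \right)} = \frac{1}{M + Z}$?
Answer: $\frac{i \sqrt{17936017086}}{37635} \approx 3.5585 i$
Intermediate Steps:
$H{\left(M \right)} = -7 + \frac{1}{-16 + M}$ ($H{\left(M \right)} = -7 + \frac{1}{M - 16} = -7 + \frac{1}{-16 + M}$)
$Y{\left(n \right)} = - \frac{n^{2} \left(132 + n\right)}{4}$ ($Y{\left(n \right)} = - \frac{n n \left(n + 132\right)}{4} = - \frac{n^{2} \left(132 + n\right)}{4}$)
$F = \frac{8113042}{12105925}$ ($F = \frac{2}{3} - \frac{31819 \frac{1}{\frac{1}{4} \cdot 193^{2} \left(-132 - 193\right)}}{3} = \frac{2}{3} - \frac{31819 \frac{1}{\frac{1}{4} \cdot 37249 \left(-132 - 193\right)}}{3} = \frac{2}{3} - \frac{31819 \frac{1}{\frac{1}{4} \cdot 37249 \left(-325\right)}}{3} = \frac{2}{3} - \frac{31819 \frac{1}{- \frac{12105925}{4}}}{3} = \frac{2}{3} - \frac{31819 \left(- \frac{4}{12105925}\right)}{3} = \frac{2}{3} - - \frac{127276}{36317775} = \frac{2}{3} + \frac{127276}{36317775} = \frac{8113042}{12105925} \approx 0.67017$)
$\sqrt{H{\left(19 \right)} \left(-38 - -40\right) + F} = \sqrt{\frac{113 - 133}{-16 + 19} \left(-38 - -40\right) + \frac{8113042}{12105925}} = \sqrt{\frac{113 - 133}{3} \left(-38 + 40\right) + \frac{8113042}{12105925}} = \sqrt{\frac{1}{3} \left(-20\right) 2 + \frac{8113042}{12105925}} = \sqrt{\left(- \frac{20}{3}\right) 2 + \frac{8113042}{12105925}} = \sqrt{- \frac{40}{3} + \frac{8113042}{12105925}} = \sqrt{- \frac{459897874}{36317775}} = \frac{i \sqrt{17936017086}}{37635}$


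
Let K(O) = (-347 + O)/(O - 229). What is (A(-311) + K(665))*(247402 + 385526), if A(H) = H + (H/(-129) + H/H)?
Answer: -910309856368/4687 ≈ -1.9422e+8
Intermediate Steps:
K(O) = (-347 + O)/(-229 + O)
A(H) = 1 + 128*H/129 (A(H) = H + (H*(-1/129) + 1) = H + (-H/129 + 1) = H + (1 - H/129) = 1 + 128*H/129)
(A(-311) + K(665))*(247402 + 385526) = ((1 + (128/129)*(-311)) + (-347 + 665)/(-229 + 665))*(247402 + 385526) = ((1 - 39808/129) + 318/436)*632928 = (-39679/129 + (1/436)*318)*632928 = (-39679/129 + 159/218)*632928 = -8629511/28122*632928 = -910309856368/4687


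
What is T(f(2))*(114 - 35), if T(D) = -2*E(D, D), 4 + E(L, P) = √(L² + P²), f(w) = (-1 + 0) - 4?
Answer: 632 - 790*√2 ≈ -485.23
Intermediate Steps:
f(w) = -5 (f(w) = -1 - 4 = -5)
E(L, P) = -4 + √(L² + P²)
T(D) = 8 - 2*√2*√(D²) (T(D) = -2*(-4 + √(D² + D²)) = -2*(-4 + √(2*D²)) = -2*(-4 + √2*√(D²)) = 8 - 2*√2*√(D²))
T(f(2))*(114 - 35) = (8 - 2*√2*√((-5)²))*(114 - 35) = (8 - 2*√2*√25)*79 = (8 - 2*√2*5)*79 = (8 - 10*√2)*79 = 632 - 790*√2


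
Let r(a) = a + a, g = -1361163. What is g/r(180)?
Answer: -453721/120 ≈ -3781.0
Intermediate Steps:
r(a) = 2*a
g/r(180) = -1361163/(2*180) = -1361163/360 = -1361163*1/360 = -453721/120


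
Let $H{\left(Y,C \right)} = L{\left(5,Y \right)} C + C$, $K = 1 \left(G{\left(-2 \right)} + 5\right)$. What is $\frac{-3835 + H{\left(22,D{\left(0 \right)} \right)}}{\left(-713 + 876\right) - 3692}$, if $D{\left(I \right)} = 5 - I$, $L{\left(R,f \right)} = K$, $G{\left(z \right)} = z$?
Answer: $\frac{3815}{3529} \approx 1.081$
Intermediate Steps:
$K = 3$ ($K = 1 \left(-2 + 5\right) = 1 \cdot 3 = 3$)
$L{\left(R,f \right)} = 3$
$H{\left(Y,C \right)} = 4 C$ ($H{\left(Y,C \right)} = 3 C + C = 4 C$)
$\frac{-3835 + H{\left(22,D{\left(0 \right)} \right)}}{\left(-713 + 876\right) - 3692} = \frac{-3835 + 4 \left(5 - 0\right)}{\left(-713 + 876\right) - 3692} = \frac{-3835 + 4 \left(5 + 0\right)}{163 - 3692} = \frac{-3835 + 4 \cdot 5}{-3529} = \left(-3835 + 20\right) \left(- \frac{1}{3529}\right) = \left(-3815\right) \left(- \frac{1}{3529}\right) = \frac{3815}{3529}$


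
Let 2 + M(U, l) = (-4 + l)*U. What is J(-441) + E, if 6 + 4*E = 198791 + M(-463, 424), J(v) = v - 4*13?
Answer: 2351/4 ≈ 587.75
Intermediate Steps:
J(v) = -52 + v (J(v) = v - 52 = -52 + v)
M(U, l) = -2 + U*(-4 + l) (M(U, l) = -2 + (-4 + l)*U = -2 + U*(-4 + l))
E = 4323/4 (E = -3/2 + (198791 + (-2 - 4*(-463) - 463*424))/4 = -3/2 + (198791 + (-2 + 1852 - 196312))/4 = -3/2 + (198791 - 194462)/4 = -3/2 + (1/4)*4329 = -3/2 + 4329/4 = 4323/4 ≈ 1080.8)
J(-441) + E = (-52 - 441) + 4323/4 = -493 + 4323/4 = 2351/4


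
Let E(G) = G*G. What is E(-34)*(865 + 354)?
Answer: 1409164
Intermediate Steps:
E(G) = G**2
E(-34)*(865 + 354) = (-34)**2*(865 + 354) = 1156*1219 = 1409164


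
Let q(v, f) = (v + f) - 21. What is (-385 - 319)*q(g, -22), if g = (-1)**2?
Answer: 29568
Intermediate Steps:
g = 1
q(v, f) = -21 + f + v (q(v, f) = (f + v) - 21 = -21 + f + v)
(-385 - 319)*q(g, -22) = (-385 - 319)*(-21 - 22 + 1) = -704*(-42) = 29568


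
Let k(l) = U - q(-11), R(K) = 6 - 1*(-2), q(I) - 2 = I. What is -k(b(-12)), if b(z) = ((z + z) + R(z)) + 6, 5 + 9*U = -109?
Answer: 11/3 ≈ 3.6667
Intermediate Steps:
U = -38/3 (U = -5/9 + (1/9)*(-109) = -5/9 - 109/9 = -38/3 ≈ -12.667)
q(I) = 2 + I
R(K) = 8 (R(K) = 6 + 2 = 8)
b(z) = 14 + 2*z (b(z) = ((z + z) + 8) + 6 = (2*z + 8) + 6 = (8 + 2*z) + 6 = 14 + 2*z)
k(l) = -11/3 (k(l) = -38/3 - (2 - 11) = -38/3 - 1*(-9) = -38/3 + 9 = -11/3)
-k(b(-12)) = -1*(-11/3) = 11/3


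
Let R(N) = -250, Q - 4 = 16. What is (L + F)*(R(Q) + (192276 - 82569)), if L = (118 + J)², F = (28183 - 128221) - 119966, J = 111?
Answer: -18340943291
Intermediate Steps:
Q = 20 (Q = 4 + 16 = 20)
F = -220004 (F = -100038 - 119966 = -220004)
L = 52441 (L = (118 + 111)² = 229² = 52441)
(L + F)*(R(Q) + (192276 - 82569)) = (52441 - 220004)*(-250 + (192276 - 82569)) = -167563*(-250 + 109707) = -167563*109457 = -18340943291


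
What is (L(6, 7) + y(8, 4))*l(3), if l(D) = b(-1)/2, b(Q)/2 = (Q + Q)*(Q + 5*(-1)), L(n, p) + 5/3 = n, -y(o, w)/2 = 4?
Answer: -44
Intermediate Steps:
y(o, w) = -8 (y(o, w) = -2*4 = -8)
L(n, p) = -5/3 + n
b(Q) = 4*Q*(-5 + Q) (b(Q) = 2*((Q + Q)*(Q + 5*(-1))) = 2*((2*Q)*(Q - 5)) = 2*((2*Q)*(-5 + Q)) = 2*(2*Q*(-5 + Q)) = 4*Q*(-5 + Q))
l(D) = 12 (l(D) = (4*(-1)*(-5 - 1))/2 = (4*(-1)*(-6))*(½) = 24*(½) = 12)
(L(6, 7) + y(8, 4))*l(3) = ((-5/3 + 6) - 8)*12 = (13/3 - 8)*12 = -11/3*12 = -44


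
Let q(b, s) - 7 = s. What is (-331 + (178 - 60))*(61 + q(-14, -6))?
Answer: -13206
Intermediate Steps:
q(b, s) = 7 + s
(-331 + (178 - 60))*(61 + q(-14, -6)) = (-331 + (178 - 60))*(61 + (7 - 6)) = (-331 + 118)*(61 + 1) = -213*62 = -13206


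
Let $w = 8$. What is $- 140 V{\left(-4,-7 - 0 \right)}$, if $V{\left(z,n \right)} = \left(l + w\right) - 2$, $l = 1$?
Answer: $-980$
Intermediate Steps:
$V{\left(z,n \right)} = 7$ ($V{\left(z,n \right)} = \left(1 + 8\right) - 2 = 9 - 2 = 7$)
$- 140 V{\left(-4,-7 - 0 \right)} = \left(-140\right) 7 = -980$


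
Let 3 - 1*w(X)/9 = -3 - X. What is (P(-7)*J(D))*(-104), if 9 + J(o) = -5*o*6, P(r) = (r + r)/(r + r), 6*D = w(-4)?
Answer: 10296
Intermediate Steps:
w(X) = 54 + 9*X (w(X) = 27 - 9*(-3 - X) = 27 + (27 + 9*X) = 54 + 9*X)
D = 3 (D = (54 + 9*(-4))/6 = (54 - 36)/6 = (1/6)*18 = 3)
P(r) = 1 (P(r) = (2*r)/((2*r)) = (2*r)*(1/(2*r)) = 1)
J(o) = -9 - 30*o (J(o) = -9 - 5*o*6 = -9 - 30*o)
(P(-7)*J(D))*(-104) = (1*(-9 - 30*3))*(-104) = (1*(-9 - 90))*(-104) = (1*(-99))*(-104) = -99*(-104) = 10296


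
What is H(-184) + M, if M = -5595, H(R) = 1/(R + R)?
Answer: -2058961/368 ≈ -5595.0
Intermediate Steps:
H(R) = 1/(2*R)
H(-184) + M = (½)/(-184) - 5595 = (½)*(-1/184) - 5595 = -1/368 - 5595 = -2058961/368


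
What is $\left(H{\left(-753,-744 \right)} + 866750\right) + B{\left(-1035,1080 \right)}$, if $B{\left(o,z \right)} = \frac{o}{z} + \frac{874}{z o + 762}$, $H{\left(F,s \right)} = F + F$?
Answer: $\frac{3866037423613}{4468152} \approx 8.6524 \cdot 10^{5}$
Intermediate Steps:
$H{\left(F,s \right)} = 2 F$
$B{\left(o,z \right)} = \frac{874}{762 + o z} + \frac{o}{z}$ ($B{\left(o,z \right)} = \frac{o}{z} + \frac{874}{o z + 762} = \frac{o}{z} + \frac{874}{762 + o z} = \frac{874}{762 + o z} + \frac{o}{z}$)
$\left(H{\left(-753,-744 \right)} + 866750\right) + B{\left(-1035,1080 \right)} = \left(2 \left(-753\right) + 866750\right) + \frac{762 \left(-1035\right) + 874 \cdot 1080 + 1080 \left(-1035\right)^{2}}{1080 \left(762 - 1117800\right)} = \left(-1506 + 866750\right) + \frac{-788670 + 943920 + 1080 \cdot 1071225}{1080 \left(762 - 1117800\right)} = 865244 + \frac{-788670 + 943920 + 1156923000}{1080 \left(-1117038\right)} = 865244 + \frac{1}{1080} \left(- \frac{1}{1117038}\right) 1157078250 = 865244 - \frac{4285475}{4468152} = \frac{3866037423613}{4468152}$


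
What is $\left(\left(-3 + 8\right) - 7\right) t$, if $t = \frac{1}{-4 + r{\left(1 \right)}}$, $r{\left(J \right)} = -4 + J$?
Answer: $\frac{2}{7} \approx 0.28571$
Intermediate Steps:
$t = - \frac{1}{7}$ ($t = \frac{1}{-4 + \left(-4 + 1\right)} = \frac{1}{-4 - 3} = \frac{1}{-7} = - \frac{1}{7} \approx -0.14286$)
$\left(\left(-3 + 8\right) - 7\right) t = \left(\left(-3 + 8\right) - 7\right) \left(- \frac{1}{7}\right) = \left(5 - 7\right) \left(- \frac{1}{7}\right) = \left(-2\right) \left(- \frac{1}{7}\right) = \frac{2}{7}$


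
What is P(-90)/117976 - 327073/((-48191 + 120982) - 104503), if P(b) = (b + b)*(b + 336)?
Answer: 4647819611/467656864 ≈ 9.9385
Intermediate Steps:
P(b) = 2*b*(336 + b) (P(b) = (2*b)*(336 + b) = 2*b*(336 + b))
P(-90)/117976 - 327073/((-48191 + 120982) - 104503) = (2*(-90)*(336 - 90))/117976 - 327073/((-48191 + 120982) - 104503) = (2*(-90)*246)*(1/117976) - 327073/(72791 - 104503) = -44280*1/117976 - 327073/(-31712) = -5535/14747 - 327073*(-1/31712) = -5535/14747 + 327073/31712 = 4647819611/467656864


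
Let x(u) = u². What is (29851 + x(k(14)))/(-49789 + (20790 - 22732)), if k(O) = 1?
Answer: -1756/3043 ≈ -0.57706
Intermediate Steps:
(29851 + x(k(14)))/(-49789 + (20790 - 22732)) = (29851 + 1²)/(-49789 + (20790 - 22732)) = (29851 + 1)/(-49789 - 1942) = 29852/(-51731) = 29852*(-1/51731) = -1756/3043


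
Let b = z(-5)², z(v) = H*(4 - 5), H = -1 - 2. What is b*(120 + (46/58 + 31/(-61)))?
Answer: 1915056/1769 ≈ 1082.6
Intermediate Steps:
H = -3
z(v) = 3 (z(v) = -3*(4 - 5) = -3*(-1) = 3)
b = 9 (b = 3² = 9)
b*(120 + (46/58 + 31/(-61))) = 9*(120 + (46/58 + 31/(-61))) = 9*(120 + (46*(1/58) + 31*(-1/61))) = 9*(120 + (23/29 - 31/61)) = 9*(120 + 504/1769) = 9*(212784/1769) = 1915056/1769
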